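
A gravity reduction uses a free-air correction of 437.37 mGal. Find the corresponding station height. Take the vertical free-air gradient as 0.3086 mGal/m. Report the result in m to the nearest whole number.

1417

h = 437.37 / 0.3086 = 1417.27 m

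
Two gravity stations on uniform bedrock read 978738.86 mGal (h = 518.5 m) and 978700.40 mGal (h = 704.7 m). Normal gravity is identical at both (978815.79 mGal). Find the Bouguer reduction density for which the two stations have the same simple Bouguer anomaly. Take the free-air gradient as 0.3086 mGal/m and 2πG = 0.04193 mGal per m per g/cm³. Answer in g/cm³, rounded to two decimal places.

Δg_obs = 978700.40 − 978738.86 = -38.46 mGal over Δh = 704.7 − 518.5 = 186.2 m
Equal Bouguer anomalies ⇒ Δg_obs + (0.3086 − 0.04193ρ)·Δh = 0
0.3086 − 0.04193ρ = −Δg_obs/Δh = 0.20655
ρ = (0.3086 − 0.20655) / 0.04193 = 2.43 g/cm³

2.43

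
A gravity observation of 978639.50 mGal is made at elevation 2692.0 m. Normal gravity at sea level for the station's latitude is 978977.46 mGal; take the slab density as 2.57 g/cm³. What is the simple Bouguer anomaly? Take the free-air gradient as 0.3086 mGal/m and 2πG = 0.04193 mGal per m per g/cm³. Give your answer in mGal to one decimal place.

Free-air correction = 0.3086 × 2692.0 = 830.75 mGal
Free-air anomaly = 978639.50 − 978977.46 + (830.75) = 492.79 mGal
Bouguer slab correction = 0.04193 × 2.57 × 2692.0 = 290.09 mGal
Simple Bouguer anomaly = 492.79 − (290.09) = 202.70 mGal

202.7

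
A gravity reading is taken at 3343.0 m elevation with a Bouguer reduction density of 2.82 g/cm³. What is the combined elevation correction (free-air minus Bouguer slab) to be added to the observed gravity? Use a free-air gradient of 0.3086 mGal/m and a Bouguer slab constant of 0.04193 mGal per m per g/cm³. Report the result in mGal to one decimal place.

636.4

Combined gradient = 0.3086 − 0.04193 × 2.82 = 0.1903574 mGal/m
Combined elevation correction = 0.1903574 × 3343.0 = 636.4 mGal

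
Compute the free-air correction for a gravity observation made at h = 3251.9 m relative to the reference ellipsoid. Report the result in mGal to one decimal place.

1003.5

Free-air correction = 0.3086 × 3251.9 = 1003.5 mGal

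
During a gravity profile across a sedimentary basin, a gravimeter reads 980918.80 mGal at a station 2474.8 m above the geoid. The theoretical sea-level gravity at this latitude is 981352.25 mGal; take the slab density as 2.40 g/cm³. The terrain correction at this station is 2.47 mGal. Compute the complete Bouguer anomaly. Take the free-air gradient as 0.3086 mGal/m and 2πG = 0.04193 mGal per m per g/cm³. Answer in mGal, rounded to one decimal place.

Free-air correction = 0.3086 × 2474.8 = 763.72 mGal
Free-air anomaly = 980918.80 − 981352.25 + (763.72) = 330.27 mGal
Bouguer slab correction = 0.04193 × 2.40 × 2474.8 = 249.04 mGal
Simple Bouguer anomaly = 330.27 − (249.04) = 81.23 mGal
Complete Bouguer anomaly = 81.23 + 2.47 = 83.70 mGal

83.7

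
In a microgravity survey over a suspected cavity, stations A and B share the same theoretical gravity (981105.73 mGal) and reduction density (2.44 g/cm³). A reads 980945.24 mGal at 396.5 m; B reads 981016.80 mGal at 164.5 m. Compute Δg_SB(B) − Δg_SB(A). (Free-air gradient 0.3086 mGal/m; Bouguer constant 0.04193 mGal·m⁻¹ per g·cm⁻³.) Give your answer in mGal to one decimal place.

Δg_SB(A) = 980945.24 − 981105.73 + 0.3086×396.5 − 0.04193×2.44×396.5 = -78.70 mGal
Δg_SB(B) = 981016.80 − 981105.73 + 0.3086×164.5 − 0.04193×2.44×164.5 = -55.00 mGal
Difference = -55.00 − (-78.70) = 23.70 mGal

23.7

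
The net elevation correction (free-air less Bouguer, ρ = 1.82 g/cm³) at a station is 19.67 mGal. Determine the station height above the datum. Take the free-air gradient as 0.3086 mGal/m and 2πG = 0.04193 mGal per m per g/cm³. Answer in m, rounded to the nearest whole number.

85

Combined gradient = 0.3086 − 0.04193 × 1.82 = 0.2322874 mGal/m
h = 19.67 / 0.2322874 = 84.68 m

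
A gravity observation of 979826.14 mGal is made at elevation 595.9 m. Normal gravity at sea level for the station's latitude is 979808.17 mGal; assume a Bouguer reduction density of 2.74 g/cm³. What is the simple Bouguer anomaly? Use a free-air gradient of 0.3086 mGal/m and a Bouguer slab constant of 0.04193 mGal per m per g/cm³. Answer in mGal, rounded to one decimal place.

133.4

Free-air correction = 0.3086 × 595.9 = 183.89 mGal
Free-air anomaly = 979826.14 − 979808.17 + (183.89) = 201.86 mGal
Bouguer slab correction = 0.04193 × 2.74 × 595.9 = 68.46 mGal
Simple Bouguer anomaly = 201.86 − (68.46) = 133.40 mGal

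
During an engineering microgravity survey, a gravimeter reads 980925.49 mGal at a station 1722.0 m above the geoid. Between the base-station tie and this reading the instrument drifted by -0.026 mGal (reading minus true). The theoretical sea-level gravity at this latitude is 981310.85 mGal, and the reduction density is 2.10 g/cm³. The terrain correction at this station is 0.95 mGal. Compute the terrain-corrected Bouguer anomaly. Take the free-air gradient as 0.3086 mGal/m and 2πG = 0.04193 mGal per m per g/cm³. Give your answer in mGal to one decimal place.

Drift-corrected reading = 980925.49 − (-0.026) = 980925.516 mGal
Free-air correction = 0.3086 × 1722.0 = 531.41 mGal
Free-air anomaly = 980925.516 − 981310.85 + (531.41) = 146.076 mGal
Bouguer slab correction = 0.04193 × 2.10 × 1722.0 = 151.63 mGal
Simple Bouguer anomaly = 146.076 − (151.63) = -5.554 mGal
Complete Bouguer anomaly = -5.554 + 0.95 = -4.604 mGal

-4.6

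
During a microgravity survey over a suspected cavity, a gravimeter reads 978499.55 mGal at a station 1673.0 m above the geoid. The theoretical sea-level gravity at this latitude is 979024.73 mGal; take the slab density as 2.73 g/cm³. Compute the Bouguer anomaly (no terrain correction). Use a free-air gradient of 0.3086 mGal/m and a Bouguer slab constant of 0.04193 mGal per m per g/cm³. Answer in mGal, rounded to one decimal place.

Free-air correction = 0.3086 × 1673.0 = 516.29 mGal
Free-air anomaly = 978499.55 − 979024.73 + (516.29) = -8.89 mGal
Bouguer slab correction = 0.04193 × 2.73 × 1673.0 = 191.51 mGal
Simple Bouguer anomaly = -8.89 − (191.51) = -200.40 mGal

-200.4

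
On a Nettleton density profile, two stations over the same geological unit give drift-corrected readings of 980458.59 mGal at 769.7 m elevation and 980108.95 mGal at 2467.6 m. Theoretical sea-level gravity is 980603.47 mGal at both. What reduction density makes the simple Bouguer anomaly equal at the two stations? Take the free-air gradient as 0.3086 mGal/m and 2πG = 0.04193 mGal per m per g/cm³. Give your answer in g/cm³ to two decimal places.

2.45

Δg_obs = 980108.95 − 980458.59 = -349.64 mGal over Δh = 2467.6 − 769.7 = 1697.9 m
Equal Bouguer anomalies ⇒ Δg_obs + (0.3086 − 0.04193ρ)·Δh = 0
0.3086 − 0.04193ρ = −Δg_obs/Δh = 0.20592
ρ = (0.3086 − 0.20592) / 0.04193 = 2.45 g/cm³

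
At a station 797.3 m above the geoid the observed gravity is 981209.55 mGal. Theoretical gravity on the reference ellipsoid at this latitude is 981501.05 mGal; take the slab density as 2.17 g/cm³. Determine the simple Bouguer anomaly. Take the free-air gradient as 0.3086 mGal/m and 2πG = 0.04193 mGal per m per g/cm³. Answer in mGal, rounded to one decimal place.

Free-air correction = 0.3086 × 797.3 = 246.05 mGal
Free-air anomaly = 981209.55 − 981501.05 + (246.05) = -45.45 mGal
Bouguer slab correction = 0.04193 × 2.17 × 797.3 = 72.54 mGal
Simple Bouguer anomaly = -45.45 − (72.54) = -117.99 mGal

-118.0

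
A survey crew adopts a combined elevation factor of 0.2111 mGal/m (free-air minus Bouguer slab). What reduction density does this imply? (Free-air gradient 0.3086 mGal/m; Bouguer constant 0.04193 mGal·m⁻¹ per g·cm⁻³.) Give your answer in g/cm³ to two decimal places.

2.33

0.2111 = 0.3086 − 0.04193 × ρ
ρ = (0.3086 − 0.2111) / 0.04193 = 2.33 g/cm³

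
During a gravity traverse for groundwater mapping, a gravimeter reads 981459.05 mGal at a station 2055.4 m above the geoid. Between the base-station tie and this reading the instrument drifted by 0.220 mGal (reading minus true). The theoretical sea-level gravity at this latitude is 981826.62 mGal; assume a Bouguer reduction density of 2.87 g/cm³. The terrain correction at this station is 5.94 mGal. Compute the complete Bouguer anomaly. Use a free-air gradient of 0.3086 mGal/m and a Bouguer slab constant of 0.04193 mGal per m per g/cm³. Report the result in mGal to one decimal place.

25.1

Drift-corrected reading = 981459.05 − (0.220) = 981458.830 mGal
Free-air correction = 0.3086 × 2055.4 = 634.30 mGal
Free-air anomaly = 981458.830 − 981826.62 + (634.30) = 266.510 mGal
Bouguer slab correction = 0.04193 × 2.87 × 2055.4 = 247.34 mGal
Simple Bouguer anomaly = 266.510 − (247.34) = 19.170 mGal
Complete Bouguer anomaly = 19.170 + 5.94 = 25.110 mGal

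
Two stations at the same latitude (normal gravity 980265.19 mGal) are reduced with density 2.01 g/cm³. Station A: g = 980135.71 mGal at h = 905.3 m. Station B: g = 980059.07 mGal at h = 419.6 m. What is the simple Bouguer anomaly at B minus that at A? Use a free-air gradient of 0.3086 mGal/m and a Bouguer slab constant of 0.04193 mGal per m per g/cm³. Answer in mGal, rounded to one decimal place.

Δg_SB(A) = 980135.71 − 980265.19 + 0.3086×905.3 − 0.04193×2.01×905.3 = 73.60 mGal
Δg_SB(B) = 980059.07 − 980265.19 + 0.3086×419.6 − 0.04193×2.01×419.6 = -112.00 mGal
Difference = -112.00 − (73.60) = -185.60 mGal

-185.6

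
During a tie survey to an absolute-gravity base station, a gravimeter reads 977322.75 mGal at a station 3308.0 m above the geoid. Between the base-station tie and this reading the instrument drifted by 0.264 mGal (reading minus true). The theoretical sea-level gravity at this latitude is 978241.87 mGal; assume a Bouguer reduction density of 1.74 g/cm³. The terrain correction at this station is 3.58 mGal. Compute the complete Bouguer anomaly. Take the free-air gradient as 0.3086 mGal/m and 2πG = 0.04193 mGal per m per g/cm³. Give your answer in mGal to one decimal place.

-136.3

Drift-corrected reading = 977322.75 − (0.264) = 977322.486 mGal
Free-air correction = 0.3086 × 3308.0 = 1020.85 mGal
Free-air anomaly = 977322.486 − 978241.87 + (1020.85) = 101.466 mGal
Bouguer slab correction = 0.04193 × 1.74 × 3308.0 = 241.35 mGal
Simple Bouguer anomaly = 101.466 − (241.35) = -139.884 mGal
Complete Bouguer anomaly = -139.884 + 3.58 = -136.304 mGal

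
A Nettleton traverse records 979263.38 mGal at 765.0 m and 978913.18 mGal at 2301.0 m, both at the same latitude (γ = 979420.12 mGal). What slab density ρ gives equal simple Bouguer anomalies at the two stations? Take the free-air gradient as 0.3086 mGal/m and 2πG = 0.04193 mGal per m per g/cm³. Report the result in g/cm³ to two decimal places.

Δg_obs = 978913.18 − 979263.38 = -350.20 mGal over Δh = 2301.0 − 765.0 = 1536.0 m
Equal Bouguer anomalies ⇒ Δg_obs + (0.3086 − 0.04193ρ)·Δh = 0
0.3086 − 0.04193ρ = −Δg_obs/Δh = 0.22799
ρ = (0.3086 − 0.22799) / 0.04193 = 1.92 g/cm³

1.92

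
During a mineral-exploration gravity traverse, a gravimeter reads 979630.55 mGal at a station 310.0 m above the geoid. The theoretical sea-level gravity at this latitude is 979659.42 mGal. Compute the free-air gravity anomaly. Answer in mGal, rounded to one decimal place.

Free-air correction = 0.3086 × 310.0 = 95.67 mGal
Free-air anomaly = 979630.55 − 979659.42 + (95.67) = 66.80 mGal

66.8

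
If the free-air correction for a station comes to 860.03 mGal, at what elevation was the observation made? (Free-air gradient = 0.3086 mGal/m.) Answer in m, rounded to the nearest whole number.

2787

h = 860.03 / 0.3086 = 2786.88 m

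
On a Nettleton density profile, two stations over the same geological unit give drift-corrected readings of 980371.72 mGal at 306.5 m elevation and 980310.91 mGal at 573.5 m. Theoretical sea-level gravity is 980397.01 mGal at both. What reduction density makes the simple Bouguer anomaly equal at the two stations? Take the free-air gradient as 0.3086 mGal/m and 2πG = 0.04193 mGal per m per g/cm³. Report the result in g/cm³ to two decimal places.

Δg_obs = 980310.91 − 980371.72 = -60.81 mGal over Δh = 573.5 − 306.5 = 267.0 m
Equal Bouguer anomalies ⇒ Δg_obs + (0.3086 − 0.04193ρ)·Δh = 0
0.3086 − 0.04193ρ = −Δg_obs/Δh = 0.22775
ρ = (0.3086 − 0.22775) / 0.04193 = 1.93 g/cm³

1.93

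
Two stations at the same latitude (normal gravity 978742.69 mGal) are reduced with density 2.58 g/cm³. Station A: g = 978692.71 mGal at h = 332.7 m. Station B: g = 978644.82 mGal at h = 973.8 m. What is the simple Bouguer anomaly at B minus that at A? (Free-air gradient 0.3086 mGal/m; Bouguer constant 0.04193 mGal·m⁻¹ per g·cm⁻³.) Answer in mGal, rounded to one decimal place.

80.6

Δg_SB(A) = 978692.71 − 978742.69 + 0.3086×332.7 − 0.04193×2.58×332.7 = 16.70 mGal
Δg_SB(B) = 978644.82 − 978742.69 + 0.3086×973.8 − 0.04193×2.58×973.8 = 97.30 mGal
Difference = 97.30 − (16.70) = 80.60 mGal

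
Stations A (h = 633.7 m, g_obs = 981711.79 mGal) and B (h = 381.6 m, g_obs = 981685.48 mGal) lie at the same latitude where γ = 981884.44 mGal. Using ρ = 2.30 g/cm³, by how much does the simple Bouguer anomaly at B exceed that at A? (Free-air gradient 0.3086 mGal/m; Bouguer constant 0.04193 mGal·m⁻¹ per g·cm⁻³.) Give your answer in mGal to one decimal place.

Δg_SB(A) = 981711.79 − 981884.44 + 0.3086×633.7 − 0.04193×2.30×633.7 = -38.20 mGal
Δg_SB(B) = 981685.48 − 981884.44 + 0.3086×381.6 − 0.04193×2.30×381.6 = -118.00 mGal
Difference = -118.00 − (-38.20) = -79.80 mGal

-79.8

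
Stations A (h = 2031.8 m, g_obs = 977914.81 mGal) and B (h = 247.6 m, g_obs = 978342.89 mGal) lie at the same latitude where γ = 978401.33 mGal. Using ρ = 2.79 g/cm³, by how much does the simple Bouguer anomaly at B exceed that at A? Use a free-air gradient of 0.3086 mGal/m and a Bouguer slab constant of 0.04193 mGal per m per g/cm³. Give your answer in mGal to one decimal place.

Δg_SB(A) = 977914.81 − 978401.33 + 0.3086×2031.8 − 0.04193×2.79×2031.8 = -97.20 mGal
Δg_SB(B) = 978342.89 − 978401.33 + 0.3086×247.6 − 0.04193×2.79×247.6 = -11.00 mGal
Difference = -11.00 − (-97.20) = 86.20 mGal

86.2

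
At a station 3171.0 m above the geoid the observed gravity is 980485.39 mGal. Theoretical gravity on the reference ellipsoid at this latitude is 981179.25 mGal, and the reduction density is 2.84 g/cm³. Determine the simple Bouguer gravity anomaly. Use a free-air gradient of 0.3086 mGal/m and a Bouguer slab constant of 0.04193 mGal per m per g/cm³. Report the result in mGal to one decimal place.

-92.9

Free-air correction = 0.3086 × 3171.0 = 978.57 mGal
Free-air anomaly = 980485.39 − 981179.25 + (978.57) = 284.71 mGal
Bouguer slab correction = 0.04193 × 2.84 × 3171.0 = 377.61 mGal
Simple Bouguer anomaly = 284.71 − (377.61) = -92.90 mGal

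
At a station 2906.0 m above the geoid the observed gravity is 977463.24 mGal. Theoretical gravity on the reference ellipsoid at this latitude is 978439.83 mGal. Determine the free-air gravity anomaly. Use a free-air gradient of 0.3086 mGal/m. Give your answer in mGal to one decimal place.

Free-air correction = 0.3086 × 2906.0 = 896.79 mGal
Free-air anomaly = 977463.24 − 978439.83 + (896.79) = -79.80 mGal

-79.8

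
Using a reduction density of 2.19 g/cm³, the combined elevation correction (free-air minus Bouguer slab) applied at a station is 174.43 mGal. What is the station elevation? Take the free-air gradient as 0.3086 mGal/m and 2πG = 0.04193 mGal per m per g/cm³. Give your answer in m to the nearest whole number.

Combined gradient = 0.3086 − 0.04193 × 2.19 = 0.2167733 mGal/m
h = 174.43 / 0.2167733 = 804.67 m

805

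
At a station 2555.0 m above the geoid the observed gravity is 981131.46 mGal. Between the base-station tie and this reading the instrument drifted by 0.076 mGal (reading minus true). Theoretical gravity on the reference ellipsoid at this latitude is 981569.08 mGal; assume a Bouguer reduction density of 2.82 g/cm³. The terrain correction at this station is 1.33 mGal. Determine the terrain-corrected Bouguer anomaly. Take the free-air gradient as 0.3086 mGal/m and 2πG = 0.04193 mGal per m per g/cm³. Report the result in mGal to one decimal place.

Drift-corrected reading = 981131.46 − (0.076) = 981131.384 mGal
Free-air correction = 0.3086 × 2555.0 = 788.47 mGal
Free-air anomaly = 981131.384 − 981569.08 + (788.47) = 350.774 mGal
Bouguer slab correction = 0.04193 × 2.82 × 2555.0 = 302.11 mGal
Simple Bouguer anomaly = 350.774 − (302.11) = 48.664 mGal
Complete Bouguer anomaly = 48.664 + 1.33 = 49.994 mGal

50.0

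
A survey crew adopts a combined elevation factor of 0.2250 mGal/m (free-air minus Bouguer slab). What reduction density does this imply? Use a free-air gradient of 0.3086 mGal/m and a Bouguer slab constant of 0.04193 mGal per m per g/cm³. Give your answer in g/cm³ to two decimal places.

1.99

0.2250 = 0.3086 − 0.04193 × ρ
ρ = (0.3086 − 0.2250) / 0.04193 = 1.99 g/cm³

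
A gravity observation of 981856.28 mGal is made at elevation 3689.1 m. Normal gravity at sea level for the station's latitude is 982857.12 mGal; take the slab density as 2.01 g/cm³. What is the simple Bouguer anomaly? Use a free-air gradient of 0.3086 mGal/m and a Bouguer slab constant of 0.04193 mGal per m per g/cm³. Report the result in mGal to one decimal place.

-173.3

Free-air correction = 0.3086 × 3689.1 = 1138.46 mGal
Free-air anomaly = 981856.28 − 982857.12 + (1138.46) = 137.62 mGal
Bouguer slab correction = 0.04193 × 2.01 × 3689.1 = 310.91 mGal
Simple Bouguer anomaly = 137.62 − (310.91) = -173.29 mGal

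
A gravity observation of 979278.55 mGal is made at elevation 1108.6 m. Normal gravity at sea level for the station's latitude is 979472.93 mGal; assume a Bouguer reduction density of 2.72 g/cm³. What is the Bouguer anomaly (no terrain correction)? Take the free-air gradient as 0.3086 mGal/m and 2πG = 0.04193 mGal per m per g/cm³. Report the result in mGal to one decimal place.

Free-air correction = 0.3086 × 1108.6 = 342.11 mGal
Free-air anomaly = 979278.55 − 979472.93 + (342.11) = 147.73 mGal
Bouguer slab correction = 0.04193 × 2.72 × 1108.6 = 126.44 mGal
Simple Bouguer anomaly = 147.73 − (126.44) = 21.29 mGal

21.3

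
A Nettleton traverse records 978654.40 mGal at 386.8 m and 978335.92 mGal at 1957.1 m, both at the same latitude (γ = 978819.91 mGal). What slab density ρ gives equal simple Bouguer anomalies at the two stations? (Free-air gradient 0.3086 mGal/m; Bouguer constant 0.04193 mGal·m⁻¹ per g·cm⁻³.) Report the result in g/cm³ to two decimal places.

2.52

Δg_obs = 978335.92 − 978654.40 = -318.48 mGal over Δh = 1957.1 − 386.8 = 1570.3 m
Equal Bouguer anomalies ⇒ Δg_obs + (0.3086 − 0.04193ρ)·Δh = 0
0.3086 − 0.04193ρ = −Δg_obs/Δh = 0.20281
ρ = (0.3086 − 0.20281) / 0.04193 = 2.52 g/cm³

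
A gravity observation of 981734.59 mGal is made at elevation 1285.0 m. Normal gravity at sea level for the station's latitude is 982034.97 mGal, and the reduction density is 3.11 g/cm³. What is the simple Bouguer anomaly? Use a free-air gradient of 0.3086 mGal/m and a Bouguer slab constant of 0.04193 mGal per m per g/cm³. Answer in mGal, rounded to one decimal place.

-71.4

Free-air correction = 0.3086 × 1285.0 = 396.55 mGal
Free-air anomaly = 981734.59 − 982034.97 + (396.55) = 96.17 mGal
Bouguer slab correction = 0.04193 × 3.11 × 1285.0 = 167.57 mGal
Simple Bouguer anomaly = 96.17 − (167.57) = -71.40 mGal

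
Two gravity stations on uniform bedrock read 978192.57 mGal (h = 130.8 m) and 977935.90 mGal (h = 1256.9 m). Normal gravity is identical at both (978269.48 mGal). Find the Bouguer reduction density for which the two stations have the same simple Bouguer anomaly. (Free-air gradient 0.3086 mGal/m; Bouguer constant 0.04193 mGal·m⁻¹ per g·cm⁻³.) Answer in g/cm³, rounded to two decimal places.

1.92

Δg_obs = 977935.90 − 978192.57 = -256.67 mGal over Δh = 1256.9 − 130.8 = 1126.1 m
Equal Bouguer anomalies ⇒ Δg_obs + (0.3086 − 0.04193ρ)·Δh = 0
0.3086 − 0.04193ρ = −Δg_obs/Δh = 0.22793
ρ = (0.3086 − 0.22793) / 0.04193 = 1.92 g/cm³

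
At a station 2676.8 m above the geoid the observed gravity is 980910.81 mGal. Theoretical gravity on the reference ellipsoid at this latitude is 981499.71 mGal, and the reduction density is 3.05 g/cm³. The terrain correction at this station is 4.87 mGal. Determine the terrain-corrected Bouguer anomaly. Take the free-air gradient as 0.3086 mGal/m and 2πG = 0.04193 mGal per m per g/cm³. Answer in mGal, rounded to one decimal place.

Free-air correction = 0.3086 × 2676.8 = 826.06 mGal
Free-air anomaly = 980910.81 − 981499.71 + (826.06) = 237.16 mGal
Bouguer slab correction = 0.04193 × 3.05 × 2676.8 = 342.33 mGal
Simple Bouguer anomaly = 237.16 − (342.33) = -105.17 mGal
Complete Bouguer anomaly = -105.17 + 4.87 = -100.30 mGal

-100.3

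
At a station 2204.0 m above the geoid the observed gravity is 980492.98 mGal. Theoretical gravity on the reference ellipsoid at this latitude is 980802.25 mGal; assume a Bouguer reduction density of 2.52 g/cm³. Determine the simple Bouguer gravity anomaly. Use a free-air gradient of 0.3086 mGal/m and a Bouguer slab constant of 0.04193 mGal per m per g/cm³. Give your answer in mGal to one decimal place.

Free-air correction = 0.3086 × 2204.0 = 680.15 mGal
Free-air anomaly = 980492.98 − 980802.25 + (680.15) = 370.88 mGal
Bouguer slab correction = 0.04193 × 2.52 × 2204.0 = 232.88 mGal
Simple Bouguer anomaly = 370.88 − (232.88) = 138.00 mGal

138.0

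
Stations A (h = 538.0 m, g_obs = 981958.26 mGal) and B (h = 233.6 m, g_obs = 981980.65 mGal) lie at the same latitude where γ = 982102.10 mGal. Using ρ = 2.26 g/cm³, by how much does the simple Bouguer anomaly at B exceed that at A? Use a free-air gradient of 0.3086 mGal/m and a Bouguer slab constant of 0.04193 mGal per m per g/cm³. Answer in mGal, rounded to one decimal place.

-42.7

Δg_SB(A) = 981958.26 − 982102.10 + 0.3086×538.0 − 0.04193×2.26×538.0 = -28.80 mGal
Δg_SB(B) = 981980.65 − 982102.10 + 0.3086×233.6 − 0.04193×2.26×233.6 = -71.50 mGal
Difference = -71.50 − (-28.80) = -42.70 mGal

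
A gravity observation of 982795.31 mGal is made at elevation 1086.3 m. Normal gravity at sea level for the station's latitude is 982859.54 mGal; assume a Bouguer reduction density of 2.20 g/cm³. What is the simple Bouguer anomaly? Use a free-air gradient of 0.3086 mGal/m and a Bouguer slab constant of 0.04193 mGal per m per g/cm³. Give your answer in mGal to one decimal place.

170.8

Free-air correction = 0.3086 × 1086.3 = 335.23 mGal
Free-air anomaly = 982795.31 − 982859.54 + (335.23) = 271.00 mGal
Bouguer slab correction = 0.04193 × 2.20 × 1086.3 = 100.21 mGal
Simple Bouguer anomaly = 271.00 − (100.21) = 170.79 mGal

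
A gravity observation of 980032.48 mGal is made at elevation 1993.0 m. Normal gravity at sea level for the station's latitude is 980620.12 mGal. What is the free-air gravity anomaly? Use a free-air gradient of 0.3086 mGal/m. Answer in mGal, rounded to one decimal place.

Free-air correction = 0.3086 × 1993.0 = 615.04 mGal
Free-air anomaly = 980032.48 − 980620.12 + (615.04) = 27.40 mGal

27.4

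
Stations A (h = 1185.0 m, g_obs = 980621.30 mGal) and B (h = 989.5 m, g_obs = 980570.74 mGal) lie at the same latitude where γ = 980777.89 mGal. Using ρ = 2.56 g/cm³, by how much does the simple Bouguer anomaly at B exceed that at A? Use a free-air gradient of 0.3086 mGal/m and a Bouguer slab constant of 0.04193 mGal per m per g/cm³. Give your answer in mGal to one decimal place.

-89.9

Δg_SB(A) = 980621.30 − 980777.89 + 0.3086×1185.0 − 0.04193×2.56×1185.0 = 81.90 mGal
Δg_SB(B) = 980570.74 − 980777.89 + 0.3086×989.5 − 0.04193×2.56×989.5 = -8.00 mGal
Difference = -8.00 − (81.90) = -89.90 mGal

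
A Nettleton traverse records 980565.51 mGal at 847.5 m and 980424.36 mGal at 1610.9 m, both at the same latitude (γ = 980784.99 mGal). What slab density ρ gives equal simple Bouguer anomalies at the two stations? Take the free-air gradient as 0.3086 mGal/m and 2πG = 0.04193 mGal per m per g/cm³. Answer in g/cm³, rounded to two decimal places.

Δg_obs = 980424.36 − 980565.51 = -141.15 mGal over Δh = 1610.9 − 847.5 = 763.4 m
Equal Bouguer anomalies ⇒ Δg_obs + (0.3086 − 0.04193ρ)·Δh = 0
0.3086 − 0.04193ρ = −Δg_obs/Δh = 0.18490
ρ = (0.3086 − 0.18490) / 0.04193 = 2.95 g/cm³

2.95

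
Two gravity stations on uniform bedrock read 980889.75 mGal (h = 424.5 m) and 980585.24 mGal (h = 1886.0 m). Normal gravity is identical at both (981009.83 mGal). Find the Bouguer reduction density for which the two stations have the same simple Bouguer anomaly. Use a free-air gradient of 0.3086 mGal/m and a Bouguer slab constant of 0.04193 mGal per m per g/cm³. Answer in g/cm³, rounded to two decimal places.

2.39

Δg_obs = 980585.24 − 980889.75 = -304.51 mGal over Δh = 1886.0 − 424.5 = 1461.5 m
Equal Bouguer anomalies ⇒ Δg_obs + (0.3086 − 0.04193ρ)·Δh = 0
0.3086 − 0.04193ρ = −Δg_obs/Δh = 0.20835
ρ = (0.3086 − 0.20835) / 0.04193 = 2.39 g/cm³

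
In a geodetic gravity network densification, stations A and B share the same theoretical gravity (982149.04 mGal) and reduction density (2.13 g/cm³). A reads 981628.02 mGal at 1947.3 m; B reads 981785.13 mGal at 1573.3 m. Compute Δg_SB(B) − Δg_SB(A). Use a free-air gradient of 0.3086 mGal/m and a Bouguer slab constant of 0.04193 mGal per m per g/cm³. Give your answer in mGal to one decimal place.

75.1

Δg_SB(A) = 981628.02 − 982149.04 + 0.3086×1947.3 − 0.04193×2.13×1947.3 = -94.00 mGal
Δg_SB(B) = 981785.13 − 982149.04 + 0.3086×1573.3 − 0.04193×2.13×1573.3 = -18.90 mGal
Difference = -18.90 − (-94.00) = 75.10 mGal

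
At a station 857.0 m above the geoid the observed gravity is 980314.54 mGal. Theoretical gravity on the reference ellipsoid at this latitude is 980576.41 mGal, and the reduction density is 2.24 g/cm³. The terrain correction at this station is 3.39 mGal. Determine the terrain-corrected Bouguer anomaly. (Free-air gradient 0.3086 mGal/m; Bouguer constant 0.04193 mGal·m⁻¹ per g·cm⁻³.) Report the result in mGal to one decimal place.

-74.5

Free-air correction = 0.3086 × 857.0 = 264.47 mGal
Free-air anomaly = 980314.54 − 980576.41 + (264.47) = 2.60 mGal
Bouguer slab correction = 0.04193 × 2.24 × 857.0 = 80.49 mGal
Simple Bouguer anomaly = 2.60 − (80.49) = -77.89 mGal
Complete Bouguer anomaly = -77.89 + 3.39 = -74.50 mGal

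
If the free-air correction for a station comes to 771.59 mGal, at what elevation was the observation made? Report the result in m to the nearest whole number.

h = 771.59 / 0.3086 = 2500.29 m

2500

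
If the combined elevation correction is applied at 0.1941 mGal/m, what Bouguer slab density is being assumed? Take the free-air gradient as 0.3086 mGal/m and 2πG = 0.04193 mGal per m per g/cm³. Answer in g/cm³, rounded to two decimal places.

0.1941 = 0.3086 − 0.04193 × ρ
ρ = (0.3086 − 0.1941) / 0.04193 = 2.73 g/cm³

2.73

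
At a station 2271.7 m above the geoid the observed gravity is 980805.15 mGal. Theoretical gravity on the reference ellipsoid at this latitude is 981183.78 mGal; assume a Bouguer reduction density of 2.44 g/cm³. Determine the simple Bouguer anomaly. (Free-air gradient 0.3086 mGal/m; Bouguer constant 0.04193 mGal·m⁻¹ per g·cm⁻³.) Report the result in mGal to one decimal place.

Free-air correction = 0.3086 × 2271.7 = 701.05 mGal
Free-air anomaly = 980805.15 − 981183.78 + (701.05) = 322.42 mGal
Bouguer slab correction = 0.04193 × 2.44 × 2271.7 = 232.42 mGal
Simple Bouguer anomaly = 322.42 − (232.42) = 90.00 mGal

90.0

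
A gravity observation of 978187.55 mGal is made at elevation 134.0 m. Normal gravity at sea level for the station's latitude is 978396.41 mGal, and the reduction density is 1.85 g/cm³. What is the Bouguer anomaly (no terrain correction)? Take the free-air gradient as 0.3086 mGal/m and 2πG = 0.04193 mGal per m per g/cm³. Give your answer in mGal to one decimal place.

Free-air correction = 0.3086 × 134.0 = 41.35 mGal
Free-air anomaly = 978187.55 − 978396.41 + (41.35) = -167.51 mGal
Bouguer slab correction = 0.04193 × 1.85 × 134.0 = 10.39 mGal
Simple Bouguer anomaly = -167.51 − (10.39) = -177.90 mGal

-177.9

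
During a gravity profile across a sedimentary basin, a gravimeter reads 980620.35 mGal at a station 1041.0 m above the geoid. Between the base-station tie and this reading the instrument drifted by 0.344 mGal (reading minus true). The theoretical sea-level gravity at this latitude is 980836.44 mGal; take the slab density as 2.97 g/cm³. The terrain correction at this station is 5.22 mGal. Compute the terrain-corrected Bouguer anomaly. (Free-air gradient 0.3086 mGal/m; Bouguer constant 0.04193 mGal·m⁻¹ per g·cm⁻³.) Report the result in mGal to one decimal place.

Drift-corrected reading = 980620.35 − (0.344) = 980620.006 mGal
Free-air correction = 0.3086 × 1041.0 = 321.25 mGal
Free-air anomaly = 980620.006 − 980836.44 + (321.25) = 104.816 mGal
Bouguer slab correction = 0.04193 × 2.97 × 1041.0 = 129.64 mGal
Simple Bouguer anomaly = 104.816 − (129.64) = -24.824 mGal
Complete Bouguer anomaly = -24.824 + 5.22 = -19.604 mGal

-19.6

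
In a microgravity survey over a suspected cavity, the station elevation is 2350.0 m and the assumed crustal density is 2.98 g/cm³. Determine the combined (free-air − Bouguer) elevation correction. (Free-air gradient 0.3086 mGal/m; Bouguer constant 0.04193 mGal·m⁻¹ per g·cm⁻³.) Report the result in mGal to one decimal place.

431.6

Combined gradient = 0.3086 − 0.04193 × 2.98 = 0.1836486 mGal/m
Combined elevation correction = 0.1836486 × 2350.0 = 431.6 mGal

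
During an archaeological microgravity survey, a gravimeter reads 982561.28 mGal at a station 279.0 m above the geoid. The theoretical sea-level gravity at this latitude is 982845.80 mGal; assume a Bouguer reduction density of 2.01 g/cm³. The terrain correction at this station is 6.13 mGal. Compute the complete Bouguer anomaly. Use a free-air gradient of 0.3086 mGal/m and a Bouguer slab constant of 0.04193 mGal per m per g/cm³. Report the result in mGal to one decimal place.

Free-air correction = 0.3086 × 279.0 = 86.10 mGal
Free-air anomaly = 982561.28 − 982845.80 + (86.10) = -198.42 mGal
Bouguer slab correction = 0.04193 × 2.01 × 279.0 = 23.51 mGal
Simple Bouguer anomaly = -198.42 − (23.51) = -221.93 mGal
Complete Bouguer anomaly = -221.93 + 6.13 = -215.80 mGal

-215.8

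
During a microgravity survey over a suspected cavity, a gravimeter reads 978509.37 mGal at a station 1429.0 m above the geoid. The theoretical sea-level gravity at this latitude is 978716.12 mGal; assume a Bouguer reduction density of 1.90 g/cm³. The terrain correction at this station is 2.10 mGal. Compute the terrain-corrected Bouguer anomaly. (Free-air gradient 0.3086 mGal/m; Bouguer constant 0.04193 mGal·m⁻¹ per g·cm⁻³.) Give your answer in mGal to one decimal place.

122.5

Free-air correction = 0.3086 × 1429.0 = 440.99 mGal
Free-air anomaly = 978509.37 − 978716.12 + (440.99) = 234.24 mGal
Bouguer slab correction = 0.04193 × 1.90 × 1429.0 = 113.84 mGal
Simple Bouguer anomaly = 234.24 − (113.84) = 120.40 mGal
Complete Bouguer anomaly = 120.40 + 2.10 = 122.50 mGal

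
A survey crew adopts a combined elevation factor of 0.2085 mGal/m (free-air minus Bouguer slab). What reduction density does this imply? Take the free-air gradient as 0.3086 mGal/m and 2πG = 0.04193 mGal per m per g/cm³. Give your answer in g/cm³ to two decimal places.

2.39

0.2085 = 0.3086 − 0.04193 × ρ
ρ = (0.3086 − 0.2085) / 0.04193 = 2.39 g/cm³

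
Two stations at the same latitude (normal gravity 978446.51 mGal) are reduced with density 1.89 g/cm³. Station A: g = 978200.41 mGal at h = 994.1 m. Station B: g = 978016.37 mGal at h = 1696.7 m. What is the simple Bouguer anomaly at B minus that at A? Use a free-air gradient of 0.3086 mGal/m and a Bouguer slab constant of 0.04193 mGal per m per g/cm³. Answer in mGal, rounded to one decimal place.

Δg_SB(A) = 978200.41 − 978446.51 + 0.3086×994.1 − 0.04193×1.89×994.1 = -18.10 mGal
Δg_SB(B) = 978016.37 − 978446.51 + 0.3086×1696.7 − 0.04193×1.89×1696.7 = -41.00 mGal
Difference = -41.00 − (-18.10) = -22.90 mGal

-22.9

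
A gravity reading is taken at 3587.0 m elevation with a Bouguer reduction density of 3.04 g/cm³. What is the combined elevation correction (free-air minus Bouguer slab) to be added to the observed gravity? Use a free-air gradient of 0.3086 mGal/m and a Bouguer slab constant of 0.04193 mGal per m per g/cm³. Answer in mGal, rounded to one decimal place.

649.7

Combined gradient = 0.3086 − 0.04193 × 3.04 = 0.1811328 mGal/m
Combined elevation correction = 0.1811328 × 3587.0 = 649.7 mGal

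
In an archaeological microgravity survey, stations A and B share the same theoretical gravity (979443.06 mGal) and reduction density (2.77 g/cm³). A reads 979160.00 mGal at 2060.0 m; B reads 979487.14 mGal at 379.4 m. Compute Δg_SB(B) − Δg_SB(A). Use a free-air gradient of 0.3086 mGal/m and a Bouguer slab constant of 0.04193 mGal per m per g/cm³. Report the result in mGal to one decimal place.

3.7

Δg_SB(A) = 979160.00 − 979443.06 + 0.3086×2060.0 − 0.04193×2.77×2060.0 = 113.40 mGal
Δg_SB(B) = 979487.14 − 979443.06 + 0.3086×379.4 − 0.04193×2.77×379.4 = 117.10 mGal
Difference = 117.10 − (113.40) = 3.70 mGal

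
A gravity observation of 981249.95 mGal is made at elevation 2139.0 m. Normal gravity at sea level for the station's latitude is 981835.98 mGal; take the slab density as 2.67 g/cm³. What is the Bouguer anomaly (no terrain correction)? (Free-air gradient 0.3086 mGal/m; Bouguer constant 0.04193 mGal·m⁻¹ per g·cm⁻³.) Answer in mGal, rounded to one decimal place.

-165.4

Free-air correction = 0.3086 × 2139.0 = 660.10 mGal
Free-air anomaly = 981249.95 − 981835.98 + (660.10) = 74.07 mGal
Bouguer slab correction = 0.04193 × 2.67 × 2139.0 = 239.47 mGal
Simple Bouguer anomaly = 74.07 − (239.47) = -165.40 mGal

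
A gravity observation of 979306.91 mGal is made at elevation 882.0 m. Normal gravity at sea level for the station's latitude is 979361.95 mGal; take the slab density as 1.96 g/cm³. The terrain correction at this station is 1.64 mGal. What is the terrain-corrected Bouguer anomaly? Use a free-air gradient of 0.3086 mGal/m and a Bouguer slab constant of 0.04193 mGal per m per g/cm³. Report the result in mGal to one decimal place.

Free-air correction = 0.3086 × 882.0 = 272.19 mGal
Free-air anomaly = 979306.91 − 979361.95 + (272.19) = 217.15 mGal
Bouguer slab correction = 0.04193 × 1.96 × 882.0 = 72.49 mGal
Simple Bouguer anomaly = 217.15 − (72.49) = 144.66 mGal
Complete Bouguer anomaly = 144.66 + 1.64 = 146.30 mGal

146.3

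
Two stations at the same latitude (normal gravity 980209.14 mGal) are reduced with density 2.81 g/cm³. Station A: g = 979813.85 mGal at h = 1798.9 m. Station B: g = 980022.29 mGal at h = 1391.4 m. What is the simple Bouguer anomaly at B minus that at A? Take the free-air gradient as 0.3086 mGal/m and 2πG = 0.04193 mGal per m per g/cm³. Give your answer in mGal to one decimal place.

Δg_SB(A) = 979813.85 − 980209.14 + 0.3086×1798.9 − 0.04193×2.81×1798.9 = -52.10 mGal
Δg_SB(B) = 980022.29 − 980209.14 + 0.3086×1391.4 − 0.04193×2.81×1391.4 = 78.60 mGal
Difference = 78.60 − (-52.10) = 130.70 mGal

130.7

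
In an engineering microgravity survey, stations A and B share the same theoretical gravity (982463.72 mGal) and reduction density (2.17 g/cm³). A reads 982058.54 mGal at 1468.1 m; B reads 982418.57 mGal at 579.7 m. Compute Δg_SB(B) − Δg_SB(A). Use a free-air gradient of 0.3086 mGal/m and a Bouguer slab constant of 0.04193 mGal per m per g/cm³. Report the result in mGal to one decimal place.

Δg_SB(A) = 982058.54 − 982463.72 + 0.3086×1468.1 − 0.04193×2.17×1468.1 = -85.70 mGal
Δg_SB(B) = 982418.57 − 982463.72 + 0.3086×579.7 − 0.04193×2.17×579.7 = 81.00 mGal
Difference = 81.00 − (-85.70) = 166.70 mGal

166.7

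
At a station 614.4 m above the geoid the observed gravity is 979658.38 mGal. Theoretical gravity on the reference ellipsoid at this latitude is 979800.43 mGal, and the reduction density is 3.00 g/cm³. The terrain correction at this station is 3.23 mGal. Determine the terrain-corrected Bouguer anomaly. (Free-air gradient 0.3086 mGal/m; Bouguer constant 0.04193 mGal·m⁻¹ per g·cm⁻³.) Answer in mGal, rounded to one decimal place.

Free-air correction = 0.3086 × 614.4 = 189.60 mGal
Free-air anomaly = 979658.38 − 979800.43 + (189.60) = 47.55 mGal
Bouguer slab correction = 0.04193 × 3.00 × 614.4 = 77.29 mGal
Simple Bouguer anomaly = 47.55 − (77.29) = -29.74 mGal
Complete Bouguer anomaly = -29.74 + 3.23 = -26.51 mGal

-26.5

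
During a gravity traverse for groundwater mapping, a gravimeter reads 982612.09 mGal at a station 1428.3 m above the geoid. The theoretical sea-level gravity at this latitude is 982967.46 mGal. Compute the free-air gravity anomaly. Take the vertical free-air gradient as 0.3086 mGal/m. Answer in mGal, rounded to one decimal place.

85.4

Free-air correction = 0.3086 × 1428.3 = 440.77 mGal
Free-air anomaly = 982612.09 − 982967.46 + (440.77) = 85.40 mGal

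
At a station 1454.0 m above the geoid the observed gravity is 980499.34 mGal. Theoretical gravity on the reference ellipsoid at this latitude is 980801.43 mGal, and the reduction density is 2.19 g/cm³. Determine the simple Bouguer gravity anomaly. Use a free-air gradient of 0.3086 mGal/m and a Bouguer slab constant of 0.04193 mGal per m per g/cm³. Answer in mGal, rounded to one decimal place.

Free-air correction = 0.3086 × 1454.0 = 448.70 mGal
Free-air anomaly = 980499.34 − 980801.43 + (448.70) = 146.61 mGal
Bouguer slab correction = 0.04193 × 2.19 × 1454.0 = 133.52 mGal
Simple Bouguer anomaly = 146.61 − (133.52) = 13.09 mGal

13.1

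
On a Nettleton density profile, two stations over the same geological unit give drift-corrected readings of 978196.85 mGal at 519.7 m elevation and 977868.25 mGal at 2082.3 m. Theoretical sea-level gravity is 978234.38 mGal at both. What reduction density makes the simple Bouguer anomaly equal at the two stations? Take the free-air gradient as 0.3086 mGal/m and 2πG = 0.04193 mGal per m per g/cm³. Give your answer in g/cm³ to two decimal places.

2.34

Δg_obs = 977868.25 − 978196.85 = -328.60 mGal over Δh = 2082.3 − 519.7 = 1562.6 m
Equal Bouguer anomalies ⇒ Δg_obs + (0.3086 − 0.04193ρ)·Δh = 0
0.3086 − 0.04193ρ = −Δg_obs/Δh = 0.21029
ρ = (0.3086 − 0.21029) / 0.04193 = 2.34 g/cm³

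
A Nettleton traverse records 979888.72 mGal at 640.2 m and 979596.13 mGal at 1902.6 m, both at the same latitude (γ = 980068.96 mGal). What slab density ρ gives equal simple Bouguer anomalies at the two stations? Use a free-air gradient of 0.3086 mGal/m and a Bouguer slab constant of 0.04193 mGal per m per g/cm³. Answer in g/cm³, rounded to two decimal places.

1.83

Δg_obs = 979596.13 − 979888.72 = -292.59 mGal over Δh = 1902.6 − 640.2 = 1262.4 m
Equal Bouguer anomalies ⇒ Δg_obs + (0.3086 − 0.04193ρ)·Δh = 0
0.3086 − 0.04193ρ = −Δg_obs/Δh = 0.23177
ρ = (0.3086 − 0.23177) / 0.04193 = 1.83 g/cm³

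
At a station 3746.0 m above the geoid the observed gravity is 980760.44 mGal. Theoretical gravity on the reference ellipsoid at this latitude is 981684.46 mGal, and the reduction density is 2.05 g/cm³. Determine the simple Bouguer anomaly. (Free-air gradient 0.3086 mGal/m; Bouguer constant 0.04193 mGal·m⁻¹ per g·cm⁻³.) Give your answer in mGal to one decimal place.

-90.0

Free-air correction = 0.3086 × 3746.0 = 1156.02 mGal
Free-air anomaly = 980760.44 − 981684.46 + (1156.02) = 232.00 mGal
Bouguer slab correction = 0.04193 × 2.05 × 3746.0 = 321.99 mGal
Simple Bouguer anomaly = 232.00 − (321.99) = -89.99 mGal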